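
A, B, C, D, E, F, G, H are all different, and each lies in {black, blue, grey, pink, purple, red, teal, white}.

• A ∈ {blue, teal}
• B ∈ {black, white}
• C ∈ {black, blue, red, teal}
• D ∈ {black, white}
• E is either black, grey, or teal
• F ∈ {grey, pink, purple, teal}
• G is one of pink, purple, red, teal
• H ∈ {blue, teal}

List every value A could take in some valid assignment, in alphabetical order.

The 2 variables A and H are confined to {blue, teal}, which locks those values in; drop them from C, E, F, G.
The 2 variables B and D are confined to {black, white}, which locks those values in; drop them from C, E.
That leaves C = red. Remove red from G.
E must be grey (only option left). So F can't be grey.
No further eliminations apply; A can still be any of blue, teal.

blue, teal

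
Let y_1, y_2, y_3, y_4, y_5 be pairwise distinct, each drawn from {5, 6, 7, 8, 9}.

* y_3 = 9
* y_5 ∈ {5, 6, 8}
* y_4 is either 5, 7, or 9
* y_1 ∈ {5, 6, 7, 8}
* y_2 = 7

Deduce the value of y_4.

y_2's domain is down to {7}, so y_2 = 7. Remove 7 from y_1, y_4.
y_3's domain is down to {9}, so y_3 = 9. So y_4 can't be 9.
So y_4 = 5.

5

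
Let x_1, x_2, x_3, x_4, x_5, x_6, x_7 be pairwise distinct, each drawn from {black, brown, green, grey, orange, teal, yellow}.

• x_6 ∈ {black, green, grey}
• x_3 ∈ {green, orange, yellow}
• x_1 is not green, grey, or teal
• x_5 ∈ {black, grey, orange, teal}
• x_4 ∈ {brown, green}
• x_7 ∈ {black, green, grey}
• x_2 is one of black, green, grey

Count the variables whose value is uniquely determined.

2

The 7 variables draw from only 7 values {black, brown, green, grey, orange, teal, yellow}, so each is used; only x_5 can be teal, hence x_5 = teal.
The 3 variables x_2, x_6, x_7 are confined to {black, green, grey}, which locks those values in; drop them from x_1, x_3, x_4.
x_4 has just one choice, so x_4 = brown. Strike brown from x_1.
Determined: x_4=brown, x_5=teal. The other variables each still have more than one consistent value. That makes 2.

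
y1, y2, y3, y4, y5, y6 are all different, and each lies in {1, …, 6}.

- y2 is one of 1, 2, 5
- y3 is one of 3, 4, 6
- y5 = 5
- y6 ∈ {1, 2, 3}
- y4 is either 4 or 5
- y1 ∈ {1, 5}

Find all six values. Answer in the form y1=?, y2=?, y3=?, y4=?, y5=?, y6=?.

y1=1, y2=2, y3=6, y4=4, y5=5, y6=3

y5 must be 5 (only option left). Eliminate 5 elsewhere: y1, y2, y4.
y1 has just one choice, so y1 = 1. Remove 1 from y2, y6.
y2 has just one choice, so y2 = 2. Strike 2 from y6.
y4 has just one choice, so y4 = 4. Remove 4 from y3.
y6 has just one choice, so y6 = 3. Eliminate 3 elsewhere: y3.
y3 must be 6 (only option left).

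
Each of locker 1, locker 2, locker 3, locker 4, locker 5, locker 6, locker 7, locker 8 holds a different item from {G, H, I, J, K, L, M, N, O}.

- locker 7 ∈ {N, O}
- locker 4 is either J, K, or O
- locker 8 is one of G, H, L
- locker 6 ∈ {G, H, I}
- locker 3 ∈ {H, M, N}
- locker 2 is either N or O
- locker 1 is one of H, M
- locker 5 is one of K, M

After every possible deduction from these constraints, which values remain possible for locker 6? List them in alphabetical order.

G, I

locker 2 and locker 7 share exactly the 2 values {N, O}; by pigeonhole those values go to them, so strike N, O from locker 3, locker 4.
The 2 variables locker 1 and locker 3 are confined to {H, M}, which locks those values in; drop them from locker 5, locker 6, locker 8.
locker 5's domain is down to {K}, so locker 5 = K. Eliminate K elsewhere: locker 4.
That leaves locker 4 = J.
No further eliminations apply; locker 6 can still be any of G, I.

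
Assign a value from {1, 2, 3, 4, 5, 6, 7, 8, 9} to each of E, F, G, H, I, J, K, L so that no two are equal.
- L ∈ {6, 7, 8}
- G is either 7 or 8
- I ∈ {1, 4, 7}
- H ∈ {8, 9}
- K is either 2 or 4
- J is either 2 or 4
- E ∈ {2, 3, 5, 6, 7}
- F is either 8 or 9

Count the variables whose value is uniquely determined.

3

F and H share exactly the 2 values {8, 9}; by pigeonhole those values go to them, so strike 8, 9 from G, L.
G's domain is down to {7}, so G = 7. Remove 7 from E, I, L.
L's domain is down to {6}, so L = 6. Strike 6 from E.
J and K between them cover only {2, 4} — a naked pair. Remove those values from E, I.
That leaves I = 1.
Determined: G=7, I=1, L=6. The other variables each still have more than one consistent value. That makes 3.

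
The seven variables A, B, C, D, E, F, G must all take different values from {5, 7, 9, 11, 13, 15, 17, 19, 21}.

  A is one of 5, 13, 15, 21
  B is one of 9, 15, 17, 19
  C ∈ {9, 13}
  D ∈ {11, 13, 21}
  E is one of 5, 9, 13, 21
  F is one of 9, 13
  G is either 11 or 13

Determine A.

C and F between them cover only {9, 13} — a naked pair. Remove those values from A, B, D, E, G.
That leaves G = 11. Eliminate 11 elsewhere: D.
D's domain is down to {21}, so D = 21. Remove 21 from A, E.
E must be 5 (only option left). So A can't be 5.
So A = 15.

15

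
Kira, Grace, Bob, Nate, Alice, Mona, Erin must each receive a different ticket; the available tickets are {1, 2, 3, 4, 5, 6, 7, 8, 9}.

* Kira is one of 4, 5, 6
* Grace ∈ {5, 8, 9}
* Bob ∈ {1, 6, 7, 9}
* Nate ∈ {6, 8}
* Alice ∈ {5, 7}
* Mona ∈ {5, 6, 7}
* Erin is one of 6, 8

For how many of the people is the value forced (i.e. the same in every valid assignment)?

Among the 7 variables, 1 fits only Bob (and all 7 values in {1, 4, 5, 6, 7, 8, 9} must be used), so Bob = 1.
Among the 6 still-open variables, 4 fits only Kira (and all 6 values in {4, 5, 6, 7, 8, 9} must be used), so Kira = 4.
The 5 still-open variables together cover exactly {5, 6, 7, 8, 9} — 5 values for 5 variables — and 9 appears only in Grace's list, so Grace = 9.
Nate and Erin between them cover only {6, 8} — a naked pair. Remove those values from Mona.
Determined: Kira=4, Grace=9, Bob=1. The other people each still have more than one consistent value. That makes 3.

3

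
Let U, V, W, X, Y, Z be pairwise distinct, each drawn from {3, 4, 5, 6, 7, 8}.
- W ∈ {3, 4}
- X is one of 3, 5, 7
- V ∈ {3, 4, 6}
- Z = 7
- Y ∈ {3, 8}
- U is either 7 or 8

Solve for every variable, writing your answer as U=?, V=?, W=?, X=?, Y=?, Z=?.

Z has just one choice, so Z = 7. Remove 7 from U, X.
U has just one choice, so U = 8. Remove 8 from Y.
Y must be 3 (only option left). So V, W, X can't be 3.
That leaves W = 4. So V can't be 4.
X has just one choice, so X = 5.
V's domain is down to {6}, so V = 6.

U=8, V=6, W=4, X=5, Y=3, Z=7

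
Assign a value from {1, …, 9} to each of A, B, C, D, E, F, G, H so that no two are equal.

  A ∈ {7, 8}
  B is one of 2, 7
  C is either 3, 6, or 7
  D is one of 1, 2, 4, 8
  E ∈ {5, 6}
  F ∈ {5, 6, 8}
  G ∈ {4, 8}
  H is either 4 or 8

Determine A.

The 8 variables draw from only 8 values {1, 2, 3, 4, 5, 6, 7, 8}, so each is used; only D can be 1, hence D = 1.
Among the 7 still-open variables, 2 fits only B (and all 7 values in {2, 3, 4, 5, 6, 7, 8} must be used), so B = 2.
Among the 6 still-open variables, 3 fits only C (and all 6 values in {3, 4, 5, 6, 7, 8} must be used), so C = 3.
The 5 still-open variables together cover exactly {4, 5, 6, 7, 8} — 5 values for 5 variables — and 7 appears only in A's list, so A = 7.

7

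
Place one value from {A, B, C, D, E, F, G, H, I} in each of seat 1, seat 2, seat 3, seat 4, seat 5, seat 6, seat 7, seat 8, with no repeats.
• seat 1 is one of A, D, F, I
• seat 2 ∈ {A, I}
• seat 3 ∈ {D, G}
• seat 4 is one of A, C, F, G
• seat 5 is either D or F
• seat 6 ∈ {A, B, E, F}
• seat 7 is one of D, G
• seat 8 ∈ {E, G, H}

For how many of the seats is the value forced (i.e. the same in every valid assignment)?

2

seat 3 and seat 7 between them cover only {D, G} — a naked pair. Remove those values from seat 1, seat 4, seat 5, seat 8.
That leaves seat 5 = F. Remove F from seat 1, seat 4, seat 6.
seat 1 and seat 2 share exactly the 2 values {A, I}; by pigeonhole those values go to them, so strike A, I from seat 4, seat 6.
seat 4 has just one choice, so seat 4 = C.
Determined: seat 4=C, seat 5=F. The other seats each still have more than one consistent value. That makes 2.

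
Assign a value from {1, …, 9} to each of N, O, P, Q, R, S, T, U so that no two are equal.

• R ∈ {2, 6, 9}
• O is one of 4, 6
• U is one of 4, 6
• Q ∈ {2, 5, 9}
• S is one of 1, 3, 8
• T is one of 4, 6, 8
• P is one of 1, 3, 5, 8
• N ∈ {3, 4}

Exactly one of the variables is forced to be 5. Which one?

P

The 2 variables O and U are confined to {4, 6}, which locks those values in; drop them from N, R, T.
N has just one choice, so N = 3. Strike 3 from P, S.
T's domain is down to {8}, so T = 8. Strike 8 from P, S.
S must be 1 (only option left). So P can't be 1.
So 5 goes to P.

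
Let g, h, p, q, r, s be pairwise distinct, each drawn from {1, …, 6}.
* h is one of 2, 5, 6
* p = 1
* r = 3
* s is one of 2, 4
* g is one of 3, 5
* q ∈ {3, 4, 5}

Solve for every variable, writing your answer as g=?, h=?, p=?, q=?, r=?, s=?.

p's domain is down to {1}, so p = 1.
r has just one choice, so r = 3. Eliminate 3 elsewhere: g, q.
g must be 5 (only option left). Remove 5 from h, q.
That leaves q = 4. Eliminate 4 elsewhere: s.
s must be 2 (only option left). So h can't be 2.
h must be 6 (only option left).

g=5, h=6, p=1, q=4, r=3, s=2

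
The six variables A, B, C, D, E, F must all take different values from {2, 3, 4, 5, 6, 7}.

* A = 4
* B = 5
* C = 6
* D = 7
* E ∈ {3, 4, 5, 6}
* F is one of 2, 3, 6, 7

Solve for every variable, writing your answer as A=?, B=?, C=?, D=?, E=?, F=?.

A must be 4 (only option left). Eliminate 4 elsewhere: E.
B has just one choice, so B = 5. Eliminate 5 elsewhere: E.
C has just one choice, so C = 6. Remove 6 from E, F.
D has just one choice, so D = 7. Remove 7 from F.
E's domain is down to {3}, so E = 3. Strike 3 from F.
That leaves F = 2.

A=4, B=5, C=6, D=7, E=3, F=2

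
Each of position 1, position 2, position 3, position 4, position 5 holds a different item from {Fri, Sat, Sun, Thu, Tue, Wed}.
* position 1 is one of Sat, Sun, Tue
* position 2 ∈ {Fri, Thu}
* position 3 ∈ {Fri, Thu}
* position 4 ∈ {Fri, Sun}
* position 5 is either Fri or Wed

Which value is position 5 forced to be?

Wed

position 2 and position 3 between them cover only {Fri, Thu} — a naked pair. Remove those values from position 4, position 5.
So position 5 = Wed.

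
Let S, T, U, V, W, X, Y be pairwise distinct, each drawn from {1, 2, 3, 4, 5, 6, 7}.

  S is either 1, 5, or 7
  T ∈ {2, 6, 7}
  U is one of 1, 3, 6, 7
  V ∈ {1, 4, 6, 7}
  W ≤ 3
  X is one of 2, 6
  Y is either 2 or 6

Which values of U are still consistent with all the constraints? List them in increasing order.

The 7 variables draw from only 7 values {1, 2, 3, 4, 5, 6, 7}, so each is used; only V can be 4, hence V = 4.
Among the 6 still-open variables, 5 fits only S (and all 6 values in {1, 2, 3, 5, 6, 7} must be used), so S = 5.
X and Y share exactly the 2 values {2, 6}; by pigeonhole those values go to them, so strike 2, 6 from T, U, W.
T must be 7 (only option left). So U can't be 7.
No further eliminations apply; U can still be any of 1, 3.

1, 3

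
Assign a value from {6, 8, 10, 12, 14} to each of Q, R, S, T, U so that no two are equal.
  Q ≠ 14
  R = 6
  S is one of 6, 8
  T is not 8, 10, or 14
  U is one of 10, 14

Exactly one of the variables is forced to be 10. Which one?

R must be 6 (only option left). Strike 6 from Q, S, T.
That leaves S = 8. Strike 8 from Q.
That leaves T = 12. Eliminate 12 elsewhere: Q.
So 10 goes to Q.

Q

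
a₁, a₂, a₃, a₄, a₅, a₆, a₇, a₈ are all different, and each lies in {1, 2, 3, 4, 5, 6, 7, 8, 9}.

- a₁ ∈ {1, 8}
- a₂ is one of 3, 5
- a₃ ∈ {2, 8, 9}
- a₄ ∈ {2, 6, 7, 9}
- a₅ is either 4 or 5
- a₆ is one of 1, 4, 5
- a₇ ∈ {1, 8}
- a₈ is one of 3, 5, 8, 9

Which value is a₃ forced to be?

a₁ and a₇ between them cover only {1, 8} — a naked pair. Remove those values from a₃, a₆, a₈.
a₅ and a₆ between them cover only {4, 5} — a naked pair. Remove those values from a₂, a₈.
a₂'s domain is down to {3}, so a₂ = 3. Remove 3 from a₈.
a₈'s domain is down to {9}, so a₈ = 9. Remove 9 from a₃, a₄.
So a₃ = 2.

2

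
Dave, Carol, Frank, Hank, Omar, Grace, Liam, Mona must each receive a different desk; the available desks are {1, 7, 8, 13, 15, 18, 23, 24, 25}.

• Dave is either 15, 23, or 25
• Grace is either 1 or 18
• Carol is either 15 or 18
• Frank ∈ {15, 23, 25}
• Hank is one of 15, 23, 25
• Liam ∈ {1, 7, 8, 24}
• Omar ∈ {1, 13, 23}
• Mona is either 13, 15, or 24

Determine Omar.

The 3 variables Dave, Frank, Hank are confined to {15, 23, 25}, which locks those values in; drop them from Carol, Omar, Mona.
Carol's domain is down to {18}, so Carol = 18. Strike 18 from Grace.
That leaves Grace = 1. Strike 1 from Omar, Liam.
So Omar = 13.

13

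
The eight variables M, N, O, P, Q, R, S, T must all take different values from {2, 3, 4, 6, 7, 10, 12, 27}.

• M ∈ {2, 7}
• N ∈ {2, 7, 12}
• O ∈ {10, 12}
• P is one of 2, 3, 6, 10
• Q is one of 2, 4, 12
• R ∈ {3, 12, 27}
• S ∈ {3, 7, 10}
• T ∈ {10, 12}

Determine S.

3

The 8 variables together cover exactly {2, 3, 4, 6, 7, 10, 12, 27} — 8 values for 8 variables — and 4 appears only in Q's list, so Q = 4.
The 7 still-open variables draw from only 7 values {2, 3, 6, 7, 10, 12, 27}, so each is used; only P can be 6, hence P = 6.
Among the 6 still-open variables, 27 fits only R (and all 6 values in {2, 3, 7, 10, 12, 27} must be used), so R = 27.
The 5 still-open variables draw from only 5 values {2, 3, 7, 10, 12}, so each is used; only S can be 3, hence S = 3.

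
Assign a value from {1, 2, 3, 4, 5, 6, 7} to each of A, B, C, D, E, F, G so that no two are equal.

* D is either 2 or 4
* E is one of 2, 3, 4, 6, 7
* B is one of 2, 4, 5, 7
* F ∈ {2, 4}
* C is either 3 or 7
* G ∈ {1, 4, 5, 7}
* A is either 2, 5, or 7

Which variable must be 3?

C

Among the 7 variables, 1 fits only G (and all 7 values in {1, 2, 3, 4, 5, 6, 7} must be used), so G = 1.
The 6 still-open variables together cover exactly {2, 3, 4, 5, 6, 7} — 6 values for 6 variables — and 6 appears only in E's list, so E = 6.
The 5 still-open variables draw from only 5 values {2, 3, 4, 5, 7}, so each is used; only C can be 3, hence C = 3.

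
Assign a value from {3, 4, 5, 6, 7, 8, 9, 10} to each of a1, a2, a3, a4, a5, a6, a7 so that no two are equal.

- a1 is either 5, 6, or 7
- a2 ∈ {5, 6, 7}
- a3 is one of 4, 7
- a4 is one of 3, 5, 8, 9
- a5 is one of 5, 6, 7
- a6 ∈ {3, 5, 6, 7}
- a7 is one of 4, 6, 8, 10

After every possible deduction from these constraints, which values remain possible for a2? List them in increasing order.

5, 6, 7

a1, a2, a5 between them cover only {5, 6, 7} — a naked triple. Remove those values from a3, a4, a6, a7.
a3 has just one choice, so a3 = 4. Eliminate 4 elsewhere: a7.
a6 has just one choice, so a6 = 3. Eliminate 3 elsewhere: a4.
No further eliminations apply; a2 can still be any of 5, 6, 7.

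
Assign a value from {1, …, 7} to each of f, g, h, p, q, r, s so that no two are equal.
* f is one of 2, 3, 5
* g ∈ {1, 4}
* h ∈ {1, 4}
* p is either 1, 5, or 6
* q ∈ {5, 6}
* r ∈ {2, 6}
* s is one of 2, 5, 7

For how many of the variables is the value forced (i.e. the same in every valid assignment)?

The 7 variables draw from only 7 values {1, 2, 3, 4, 5, 6, 7}, so each is used; only f can be 3, hence f = 3.
Among the 6 still-open variables, 7 fits only s (and all 6 values in {1, 2, 4, 5, 6, 7} must be used), so s = 7.
The 5 still-open variables draw from only 5 values {1, 2, 4, 5, 6}, so each is used; only r can be 2, hence r = 2.
The 2 variables g and h are confined to {1, 4}, which locks those values in; drop them from p.
Determined: f=3, r=2, s=7. The other variables each still have more than one consistent value. That makes 3.

3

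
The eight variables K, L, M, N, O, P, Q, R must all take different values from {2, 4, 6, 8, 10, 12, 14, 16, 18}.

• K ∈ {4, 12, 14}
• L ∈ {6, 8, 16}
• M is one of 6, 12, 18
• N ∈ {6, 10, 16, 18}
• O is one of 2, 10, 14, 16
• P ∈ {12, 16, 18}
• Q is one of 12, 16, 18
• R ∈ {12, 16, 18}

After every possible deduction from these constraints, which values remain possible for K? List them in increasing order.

P, Q, R between them cover only {12, 16, 18} — a naked triple. Remove those values from K, L, M, N, O.
That leaves M = 6. So L, N can't be 6.
N must be 10 (only option left). Strike 10 from O.
L's domain is down to {8}, so L = 8.
No further eliminations apply; K can still be any of 4, 14.

4, 14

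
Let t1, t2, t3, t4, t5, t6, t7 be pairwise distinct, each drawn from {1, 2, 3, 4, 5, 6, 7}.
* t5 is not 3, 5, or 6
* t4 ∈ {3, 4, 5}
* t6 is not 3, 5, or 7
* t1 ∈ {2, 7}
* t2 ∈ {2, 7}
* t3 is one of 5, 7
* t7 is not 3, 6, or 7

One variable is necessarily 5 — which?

Among the 7 variables, 3 fits only t4 (and all 7 values in {1, 2, 3, 4, 5, 6, 7} must be used), so t4 = 3.
The 6 still-open variables together cover exactly {1, 2, 4, 5, 6, 7} — 6 values for 6 variables — and 6 appears only in t6's list, so t6 = 6.
t1 and t2 share exactly the 2 values {2, 7}; by pigeonhole those values go to them, so strike 2, 7 from t3, t5, t7.

t3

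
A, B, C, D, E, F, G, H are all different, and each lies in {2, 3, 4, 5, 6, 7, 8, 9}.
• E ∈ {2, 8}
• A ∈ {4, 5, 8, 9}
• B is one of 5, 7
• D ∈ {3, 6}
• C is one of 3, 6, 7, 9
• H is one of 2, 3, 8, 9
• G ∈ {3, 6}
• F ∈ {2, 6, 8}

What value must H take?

Among the 8 variables, 4 fits only A (and all 8 values in {2, 3, 4, 5, 6, 7, 8, 9} must be used), so A = 4.
The 7 still-open variables draw from only 7 values {2, 3, 5, 6, 7, 8, 9}, so each is used; only B can be 5, hence B = 5.
The 6 still-open variables together cover exactly {2, 3, 6, 7, 8, 9} — 6 values for 6 variables — and 7 appears only in C's list, so C = 7.
The 5 still-open variables together cover exactly {2, 3, 6, 8, 9} — 5 values for 5 variables — and 9 appears only in H's list, so H = 9.

9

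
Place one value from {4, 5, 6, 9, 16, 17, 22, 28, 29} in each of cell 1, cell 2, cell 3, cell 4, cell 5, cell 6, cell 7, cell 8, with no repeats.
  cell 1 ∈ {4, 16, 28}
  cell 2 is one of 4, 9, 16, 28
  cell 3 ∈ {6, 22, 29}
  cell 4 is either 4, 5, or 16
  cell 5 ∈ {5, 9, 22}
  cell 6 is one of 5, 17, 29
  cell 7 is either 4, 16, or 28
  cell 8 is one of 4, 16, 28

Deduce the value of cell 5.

cell 1, cell 7, cell 8 share exactly the 3 values {4, 16, 28}; by pigeonhole those values go to them, so strike 4, 16, 28 from cell 2, cell 4.
That leaves cell 2 = 9. Strike 9 from cell 5.
That leaves cell 4 = 5. So cell 5, cell 6 can't be 5.
So cell 5 = 22.

22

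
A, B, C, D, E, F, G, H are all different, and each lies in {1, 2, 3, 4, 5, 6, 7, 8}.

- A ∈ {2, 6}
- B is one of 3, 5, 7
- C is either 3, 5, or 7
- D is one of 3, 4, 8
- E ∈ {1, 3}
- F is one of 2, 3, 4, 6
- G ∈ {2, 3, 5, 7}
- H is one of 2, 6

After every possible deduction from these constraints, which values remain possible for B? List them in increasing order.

Among the 8 variables, 1 fits only E (and all 8 values in {1, 2, 3, 4, 5, 6, 7, 8} must be used), so E = 1.
Among the 7 still-open variables, 8 fits only D (and all 7 values in {2, 3, 4, 5, 6, 7, 8} must be used), so D = 8.
The 6 still-open variables together cover exactly {2, 3, 4, 5, 6, 7} — 6 values for 6 variables — and 4 appears only in F's list, so F = 4.
A and H between them cover only {2, 6} — a naked pair. Remove those values from G.
No further eliminations apply; B can still be any of 3, 5, 7.

3, 5, 7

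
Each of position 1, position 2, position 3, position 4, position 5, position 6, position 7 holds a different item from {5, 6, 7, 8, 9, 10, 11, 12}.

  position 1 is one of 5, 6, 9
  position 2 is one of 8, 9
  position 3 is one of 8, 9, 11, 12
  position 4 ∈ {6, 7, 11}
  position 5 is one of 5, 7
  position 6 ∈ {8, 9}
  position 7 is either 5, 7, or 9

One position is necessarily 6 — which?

position 1

The 7 variables together cover exactly {5, 6, 7, 8, 9, 11, 12} — 7 values for 7 variables — and 12 appears only in position 3's list, so position 3 = 12.
The 6 still-open variables together cover exactly {5, 6, 7, 8, 9, 11} — 6 values for 6 variables — and 11 appears only in position 4's list, so position 4 = 11.
Among the 5 still-open variables, 6 fits only position 1 (and all 5 values in {5, 6, 7, 8, 9} must be used), so position 1 = 6.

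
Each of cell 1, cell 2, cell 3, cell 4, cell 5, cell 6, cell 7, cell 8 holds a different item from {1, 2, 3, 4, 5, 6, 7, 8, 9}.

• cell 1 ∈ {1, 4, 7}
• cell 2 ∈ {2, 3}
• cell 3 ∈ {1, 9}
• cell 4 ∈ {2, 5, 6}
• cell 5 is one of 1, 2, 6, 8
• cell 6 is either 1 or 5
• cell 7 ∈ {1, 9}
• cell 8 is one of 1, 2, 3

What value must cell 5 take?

8

cell 3 and cell 7 share exactly the 2 values {1, 9}; by pigeonhole those values go to them, so strike 1, 9 from cell 1, cell 5, cell 6, cell 8.
cell 6 has just one choice, so cell 6 = 5. Eliminate 5 elsewhere: cell 4.
The 2 variables cell 2 and cell 8 are confined to {2, 3}, which locks those values in; drop them from cell 4, cell 5.
cell 4 has just one choice, so cell 4 = 6. Strike 6 from cell 5.
So cell 5 = 8.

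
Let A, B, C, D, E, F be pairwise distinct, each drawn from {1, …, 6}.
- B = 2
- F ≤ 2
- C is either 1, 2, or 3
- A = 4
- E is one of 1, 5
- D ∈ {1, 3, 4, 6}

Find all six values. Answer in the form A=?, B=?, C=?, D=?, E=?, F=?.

A=4, B=2, C=3, D=6, E=5, F=1

A's domain is down to {4}, so A = 4. So D can't be 4.
B must be 2 (only option left). So C, F can't be 2.
F's domain is down to {1}, so F = 1. Eliminate 1 elsewhere: C, D, E.
C has just one choice, so C = 3. Eliminate 3 elsewhere: D.
That leaves D = 6.
That leaves E = 5.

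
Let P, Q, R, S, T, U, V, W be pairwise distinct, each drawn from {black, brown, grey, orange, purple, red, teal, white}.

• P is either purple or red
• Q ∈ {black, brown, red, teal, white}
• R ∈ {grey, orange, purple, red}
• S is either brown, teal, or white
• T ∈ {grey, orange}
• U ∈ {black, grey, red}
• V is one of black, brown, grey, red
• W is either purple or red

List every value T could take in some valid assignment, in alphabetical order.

grey, orange

The 2 variables P and W are confined to {purple, red}, which locks those values in; drop them from Q, R, U, V.
R and T share exactly the 2 values {grey, orange}; by pigeonhole those values go to them, so strike grey, orange from U, V.
U's domain is down to {black}, so U = black. Strike black from Q, V.
That leaves V = brown. Remove brown from Q, S.
No further eliminations apply; T can still be any of grey, orange.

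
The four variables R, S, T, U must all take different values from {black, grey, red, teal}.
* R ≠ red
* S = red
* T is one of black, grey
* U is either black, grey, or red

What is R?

S has just one choice, so S = red. Remove red from U.
The 3 still-open variables together cover exactly {black, grey, teal} — 3 values for 3 variables — and teal appears only in R's list, so R = teal.

teal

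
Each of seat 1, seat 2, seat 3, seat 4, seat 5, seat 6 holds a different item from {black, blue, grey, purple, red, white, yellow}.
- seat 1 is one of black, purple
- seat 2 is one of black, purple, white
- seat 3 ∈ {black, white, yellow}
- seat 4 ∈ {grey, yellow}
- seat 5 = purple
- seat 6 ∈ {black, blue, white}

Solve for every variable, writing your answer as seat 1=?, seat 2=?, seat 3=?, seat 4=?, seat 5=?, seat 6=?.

seat 1=black, seat 2=white, seat 3=yellow, seat 4=grey, seat 5=purple, seat 6=blue

seat 5's domain is down to {purple}, so seat 5 = purple. So seat 1, seat 2 can't be purple.
seat 1 must be black (only option left). Strike black from seat 2, seat 3, seat 6.
seat 2's domain is down to {white}, so seat 2 = white. So seat 3, seat 6 can't be white.
seat 3 has just one choice, so seat 3 = yellow. So seat 4 can't be yellow.
seat 4 has just one choice, so seat 4 = grey.
seat 6 has just one choice, so seat 6 = blue.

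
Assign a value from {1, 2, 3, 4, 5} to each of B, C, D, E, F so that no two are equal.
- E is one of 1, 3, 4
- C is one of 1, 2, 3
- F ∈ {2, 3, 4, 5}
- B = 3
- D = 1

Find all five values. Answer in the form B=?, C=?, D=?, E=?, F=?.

B must be 3 (only option left). Strike 3 from C, E, F.
That leaves D = 1. Eliminate 1 elsewhere: C, E.
That leaves E = 4. Remove 4 from F.
C must be 2 (only option left). So F can't be 2.
F must be 5 (only option left).

B=3, C=2, D=1, E=4, F=5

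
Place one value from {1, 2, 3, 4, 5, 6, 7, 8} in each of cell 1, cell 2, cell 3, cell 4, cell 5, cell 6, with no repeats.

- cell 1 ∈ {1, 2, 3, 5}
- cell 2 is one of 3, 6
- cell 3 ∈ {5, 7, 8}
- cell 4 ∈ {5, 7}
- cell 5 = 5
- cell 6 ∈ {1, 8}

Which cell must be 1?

cell 6

cell 5's domain is down to {5}, so cell 5 = 5. So cell 1, cell 3, cell 4 can't be 5.
cell 4 has just one choice, so cell 4 = 7. So cell 3 can't be 7.
cell 3's domain is down to {8}, so cell 3 = 8. So cell 6 can't be 8.
So 1 goes to cell 6.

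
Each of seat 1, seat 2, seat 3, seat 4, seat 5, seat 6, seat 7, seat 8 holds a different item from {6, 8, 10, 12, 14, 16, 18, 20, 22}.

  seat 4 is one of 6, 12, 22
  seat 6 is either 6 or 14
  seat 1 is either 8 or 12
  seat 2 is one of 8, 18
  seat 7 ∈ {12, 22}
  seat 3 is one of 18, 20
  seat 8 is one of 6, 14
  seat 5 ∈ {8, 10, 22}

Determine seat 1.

8

The 8 variables draw from only 8 values {6, 8, 10, 12, 14, 18, 20, 22}, so each is used; only seat 5 can be 10, hence seat 5 = 10.
Among the 7 still-open variables, 20 fits only seat 3 (and all 7 values in {6, 8, 12, 14, 18, 20, 22} must be used), so seat 3 = 20.
The 6 still-open variables together cover exactly {6, 8, 12, 14, 18, 22} — 6 values for 6 variables — and 18 appears only in seat 2's list, so seat 2 = 18.
Among the 5 still-open variables, 8 fits only seat 1 (and all 5 values in {6, 8, 12, 14, 22} must be used), so seat 1 = 8.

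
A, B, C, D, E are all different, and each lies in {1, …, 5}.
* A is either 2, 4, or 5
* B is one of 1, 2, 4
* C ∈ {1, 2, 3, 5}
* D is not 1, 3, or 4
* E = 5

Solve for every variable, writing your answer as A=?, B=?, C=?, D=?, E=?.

A=4, B=1, C=3, D=2, E=5

E's domain is down to {5}, so E = 5. So A, C, D can't be 5.
That leaves D = 2. Eliminate 2 elsewhere: A, B, C.
A's domain is down to {4}, so A = 4. Remove 4 from B.
B must be 1 (only option left). So C can't be 1.
C's domain is down to {3}, so C = 3.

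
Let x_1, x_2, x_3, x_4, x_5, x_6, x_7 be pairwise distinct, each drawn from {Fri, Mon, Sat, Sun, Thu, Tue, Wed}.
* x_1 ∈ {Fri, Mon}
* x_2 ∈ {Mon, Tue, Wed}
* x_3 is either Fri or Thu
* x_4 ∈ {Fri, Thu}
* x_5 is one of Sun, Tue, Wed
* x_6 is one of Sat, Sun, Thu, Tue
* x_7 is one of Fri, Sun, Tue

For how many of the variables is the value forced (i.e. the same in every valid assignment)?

2

The 7 variables draw from only 7 values {Fri, Mon, Sat, Sun, Thu, Tue, Wed}, so each is used; only x_6 can be Sat, hence x_6 = Sat.
x_3 and x_4 between them cover only {Fri, Thu} — a naked pair. Remove those values from x_1, x_7.
x_1's domain is down to {Mon}, so x_1 = Mon. Strike Mon from x_2.
Determined: x_1=Mon, x_6=Sat. The other variables each still have more than one consistent value. That makes 2.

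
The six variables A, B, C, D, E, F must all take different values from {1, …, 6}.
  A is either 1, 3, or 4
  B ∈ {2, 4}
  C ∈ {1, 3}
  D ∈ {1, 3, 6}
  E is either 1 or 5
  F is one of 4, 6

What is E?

The 6 variables together cover exactly {1, 2, 3, 4, 5, 6} — 6 values for 6 variables — and 2 appears only in B's list, so B = 2.
Among the 5 still-open variables, 5 fits only E (and all 5 values in {1, 3, 4, 5, 6} must be used), so E = 5.

5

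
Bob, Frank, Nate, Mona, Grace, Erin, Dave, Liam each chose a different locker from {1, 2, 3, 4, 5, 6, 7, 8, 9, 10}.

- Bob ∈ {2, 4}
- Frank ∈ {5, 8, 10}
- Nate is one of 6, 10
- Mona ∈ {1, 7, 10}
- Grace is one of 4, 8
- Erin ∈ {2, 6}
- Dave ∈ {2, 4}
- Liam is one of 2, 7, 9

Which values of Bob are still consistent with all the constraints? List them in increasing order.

Bob and Dave share exactly the 2 values {2, 4}; by pigeonhole those values go to them, so strike 2, 4 from Grace, Erin, Liam.
Grace has just one choice, so Grace = 8. Eliminate 8 elsewhere: Frank.
Erin has just one choice, so Erin = 6. Strike 6 from Nate.
That leaves Nate = 10. Strike 10 from Frank, Mona.
Frank must be 5 (only option left).
No further eliminations apply; Bob can still be any of 2, 4.

2, 4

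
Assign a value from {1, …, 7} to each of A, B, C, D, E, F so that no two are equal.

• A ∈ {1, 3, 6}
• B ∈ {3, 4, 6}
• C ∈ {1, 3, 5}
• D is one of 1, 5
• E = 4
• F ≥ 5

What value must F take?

7

E must be 4 (only option left). Strike 4 from B.
The 5 still-open variables together cover exactly {1, 3, 5, 6, 7} — 5 values for 5 variables — and 7 appears only in F's list, so F = 7.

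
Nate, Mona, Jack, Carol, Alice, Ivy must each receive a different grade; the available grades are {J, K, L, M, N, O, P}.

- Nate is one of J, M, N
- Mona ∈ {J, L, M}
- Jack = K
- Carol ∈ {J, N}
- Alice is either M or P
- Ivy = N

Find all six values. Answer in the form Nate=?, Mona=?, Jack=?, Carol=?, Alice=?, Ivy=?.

Nate=M, Mona=L, Jack=K, Carol=J, Alice=P, Ivy=N

Jack has just one choice, so Jack = K.
Ivy must be N (only option left). Remove N from Nate, Carol.
Carol has just one choice, so Carol = J. Strike J from Nate, Mona.
Nate's domain is down to {M}, so Nate = M. Eliminate M elsewhere: Mona, Alice.
That leaves Mona = L.
Alice's domain is down to {P}, so Alice = P.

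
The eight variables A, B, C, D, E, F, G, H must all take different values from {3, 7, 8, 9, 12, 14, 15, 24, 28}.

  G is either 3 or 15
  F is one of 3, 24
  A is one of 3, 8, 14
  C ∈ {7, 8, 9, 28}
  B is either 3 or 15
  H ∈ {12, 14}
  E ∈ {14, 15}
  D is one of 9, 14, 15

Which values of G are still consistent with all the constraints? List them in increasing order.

3, 15

B and G share exactly the 2 values {3, 15}; by pigeonhole those values go to them, so strike 3, 15 from A, D, E, F.
E must be 14 (only option left). So A, D, H can't be 14.
That leaves F = 24.
H has just one choice, so H = 12.
A must be 8 (only option left). Strike 8 from C.
D has just one choice, so D = 9. So C can't be 9.
No further eliminations apply; G can still be any of 3, 15.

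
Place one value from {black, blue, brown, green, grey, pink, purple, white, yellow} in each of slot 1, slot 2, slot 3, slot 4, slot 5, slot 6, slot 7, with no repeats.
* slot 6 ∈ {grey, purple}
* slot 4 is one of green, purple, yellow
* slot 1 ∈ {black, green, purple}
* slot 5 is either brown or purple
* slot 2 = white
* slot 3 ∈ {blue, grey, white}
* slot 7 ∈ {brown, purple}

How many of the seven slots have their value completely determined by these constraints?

slot 2 has just one choice, so slot 2 = white. Strike white from slot 3.
slot 5 and slot 7 between them cover only {brown, purple} — a naked pair. Remove those values from slot 1, slot 4, slot 6.
That leaves slot 6 = grey. Remove grey from slot 3.
slot 3 has just one choice, so slot 3 = blue.
Determined: slot 2=white, slot 3=blue, slot 6=grey. The other slots each still have more than one consistent value. That makes 3.

3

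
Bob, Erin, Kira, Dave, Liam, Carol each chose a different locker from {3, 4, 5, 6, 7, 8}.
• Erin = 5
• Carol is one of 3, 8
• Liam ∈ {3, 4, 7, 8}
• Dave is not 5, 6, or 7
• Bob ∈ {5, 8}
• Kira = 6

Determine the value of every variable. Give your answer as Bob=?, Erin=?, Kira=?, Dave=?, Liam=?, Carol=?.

Erin has just one choice, so Erin = 5. Eliminate 5 elsewhere: Bob.
Kira must be 6 (only option left).
Bob's domain is down to {8}, so Bob = 8. So Dave, Liam, Carol can't be 8.
Carol has just one choice, so Carol = 3. So Dave, Liam can't be 3.
Dave has just one choice, so Dave = 4. So Liam can't be 4.
Liam must be 7 (only option left).

Bob=8, Erin=5, Kira=6, Dave=4, Liam=7, Carol=3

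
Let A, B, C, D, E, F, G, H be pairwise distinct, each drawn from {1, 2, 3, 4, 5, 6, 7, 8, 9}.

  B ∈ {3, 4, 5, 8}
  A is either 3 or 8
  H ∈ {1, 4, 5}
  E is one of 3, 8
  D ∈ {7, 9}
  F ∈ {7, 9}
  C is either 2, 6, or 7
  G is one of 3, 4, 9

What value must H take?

A and E between them cover only {3, 8} — a naked pair. Remove those values from B, G.
D and F share exactly the 2 values {7, 9}; by pigeonhole those values go to them, so strike 7, 9 from C, G.
G has just one choice, so G = 4. Remove 4 from B, H.
B's domain is down to {5}, so B = 5. Remove 5 from H.
So H = 1.

1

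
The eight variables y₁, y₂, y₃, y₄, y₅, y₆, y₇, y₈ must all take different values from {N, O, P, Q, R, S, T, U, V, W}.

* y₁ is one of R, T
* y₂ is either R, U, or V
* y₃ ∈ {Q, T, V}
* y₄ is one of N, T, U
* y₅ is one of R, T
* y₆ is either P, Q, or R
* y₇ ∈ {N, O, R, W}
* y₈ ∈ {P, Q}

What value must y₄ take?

The 2 variables y₁ and y₅ are confined to {R, T}, which locks those values in; drop them from y₂, y₃, y₄, y₆, y₇.
y₆ and y₈ between them cover only {P, Q} — a naked pair. Remove those values from y₃.
y₃ has just one choice, so y₃ = V. Strike V from y₂.
y₂ must be U (only option left). Remove U from y₄.
So y₄ = N.

N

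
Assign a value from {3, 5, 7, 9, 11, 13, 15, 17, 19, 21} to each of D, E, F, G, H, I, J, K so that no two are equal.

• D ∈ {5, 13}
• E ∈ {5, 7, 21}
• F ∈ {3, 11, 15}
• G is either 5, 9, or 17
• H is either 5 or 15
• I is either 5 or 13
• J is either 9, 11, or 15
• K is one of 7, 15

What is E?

The 2 variables D and I are confined to {5, 13}, which locks those values in; drop them from E, G, H.
H has just one choice, so H = 15. So F, J, K can't be 15.
That leaves K = 7. Strike 7 from E.
So E = 21.

21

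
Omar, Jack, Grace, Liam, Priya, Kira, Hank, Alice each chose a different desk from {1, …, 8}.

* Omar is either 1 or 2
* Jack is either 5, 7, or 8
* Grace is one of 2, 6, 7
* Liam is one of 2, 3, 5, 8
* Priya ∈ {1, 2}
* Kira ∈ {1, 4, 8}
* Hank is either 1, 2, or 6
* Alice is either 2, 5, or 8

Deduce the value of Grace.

7

Among the 8 variables, 3 fits only Liam (and all 8 values in {1, 2, 3, 4, 5, 6, 7, 8} must be used), so Liam = 3.
The 7 still-open variables draw from only 7 values {1, 2, 4, 5, 6, 7, 8}, so each is used; only Kira can be 4, hence Kira = 4.
Omar and Priya between them cover only {1, 2} — a naked pair. Remove those values from Grace, Hank, Alice.
Hank's domain is down to {6}, so Hank = 6. Eliminate 6 elsewhere: Grace.
So Grace = 7.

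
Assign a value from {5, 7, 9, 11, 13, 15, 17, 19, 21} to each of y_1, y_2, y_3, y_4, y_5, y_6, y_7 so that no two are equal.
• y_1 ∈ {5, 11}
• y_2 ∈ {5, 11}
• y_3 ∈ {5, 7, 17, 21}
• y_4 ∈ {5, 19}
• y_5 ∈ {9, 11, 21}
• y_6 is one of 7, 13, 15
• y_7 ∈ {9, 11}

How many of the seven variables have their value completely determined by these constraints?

3

The 2 variables y_1 and y_2 are confined to {5, 11}, which locks those values in; drop them from y_3, y_4, y_5, y_7.
y_4's domain is down to {19}, so y_4 = 19.
That leaves y_7 = 9. Remove 9 from y_5.
That leaves y_5 = 21. Remove 21 from y_3.
Determined: y_4=19, y_5=21, y_7=9. The other variables each still have more than one consistent value. That makes 3.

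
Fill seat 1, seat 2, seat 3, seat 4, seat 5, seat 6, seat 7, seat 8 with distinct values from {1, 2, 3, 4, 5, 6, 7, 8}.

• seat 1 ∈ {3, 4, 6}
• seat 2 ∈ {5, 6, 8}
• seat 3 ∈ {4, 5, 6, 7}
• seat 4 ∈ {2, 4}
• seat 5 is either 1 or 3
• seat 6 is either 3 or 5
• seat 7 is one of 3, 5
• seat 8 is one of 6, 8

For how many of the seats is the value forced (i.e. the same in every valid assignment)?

The 8 variables draw from only 8 values {1, 2, 3, 4, 5, 6, 7, 8}, so each is used; only seat 5 can be 1, hence seat 5 = 1.
The 7 still-open variables draw from only 7 values {2, 3, 4, 5, 6, 7, 8}, so each is used; only seat 4 can be 2, hence seat 4 = 2.
The 6 still-open variables together cover exactly {3, 4, 5, 6, 7, 8} — 6 values for 6 variables — and 7 appears only in seat 3's list, so seat 3 = 7.
Among the 5 still-open variables, 4 fits only seat 1 (and all 5 values in {3, 4, 5, 6, 8} must be used), so seat 1 = 4.
The 2 variables seat 6 and seat 7 are confined to {3, 5}, which locks those values in; drop them from seat 2.
Determined: seat 1=4, seat 3=7, seat 4=2, seat 5=1. The other seats each still have more than one consistent value. That makes 4.

4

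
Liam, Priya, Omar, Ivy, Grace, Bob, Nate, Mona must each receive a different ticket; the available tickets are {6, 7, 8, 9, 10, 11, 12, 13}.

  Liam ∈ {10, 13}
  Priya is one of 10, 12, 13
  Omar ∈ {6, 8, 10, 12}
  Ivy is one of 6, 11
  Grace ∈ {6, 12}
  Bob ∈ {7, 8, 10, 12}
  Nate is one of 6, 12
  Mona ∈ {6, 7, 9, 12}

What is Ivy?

The 8 variables together cover exactly {6, 7, 8, 9, 10, 11, 12, 13} — 8 values for 8 variables — and 9 appears only in Mona's list, so Mona = 9.
The 7 still-open variables together cover exactly {6, 7, 8, 10, 11, 12, 13} — 7 values for 7 variables — and 7 appears only in Bob's list, so Bob = 7.
The 6 still-open variables draw from only 6 values {6, 8, 10, 11, 12, 13}, so each is used; only Omar can be 8, hence Omar = 8.
The 5 still-open variables draw from only 5 values {6, 10, 11, 12, 13}, so each is used; only Ivy can be 11, hence Ivy = 11.

11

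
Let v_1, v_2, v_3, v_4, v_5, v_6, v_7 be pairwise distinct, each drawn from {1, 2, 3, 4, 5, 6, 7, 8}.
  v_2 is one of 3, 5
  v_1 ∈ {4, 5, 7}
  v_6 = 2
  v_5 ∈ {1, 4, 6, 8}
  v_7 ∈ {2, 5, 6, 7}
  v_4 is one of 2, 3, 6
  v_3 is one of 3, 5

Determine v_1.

v_6 has just one choice, so v_6 = 2. Eliminate 2 elsewhere: v_4, v_7.
v_2 and v_3 between them cover only {3, 5} — a naked pair. Remove those values from v_1, v_4, v_7.
v_4 must be 6 (only option left). Strike 6 from v_5, v_7.
v_7's domain is down to {7}, so v_7 = 7. Remove 7 from v_1.
So v_1 = 4.

4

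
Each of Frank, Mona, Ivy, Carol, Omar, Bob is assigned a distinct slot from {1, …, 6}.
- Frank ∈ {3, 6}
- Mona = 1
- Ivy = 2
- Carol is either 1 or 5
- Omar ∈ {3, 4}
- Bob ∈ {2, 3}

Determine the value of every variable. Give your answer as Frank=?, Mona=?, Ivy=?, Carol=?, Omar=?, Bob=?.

Mona must be 1 (only option left). Eliminate 1 elsewhere: Carol.
That leaves Ivy = 2. So Bob can't be 2.
Carol's domain is down to {5}, so Carol = 5.
Bob has just one choice, so Bob = 3. So Frank, Omar can't be 3.
Frank's domain is down to {6}, so Frank = 6.
Omar's domain is down to {4}, so Omar = 4.

Frank=6, Mona=1, Ivy=2, Carol=5, Omar=4, Bob=3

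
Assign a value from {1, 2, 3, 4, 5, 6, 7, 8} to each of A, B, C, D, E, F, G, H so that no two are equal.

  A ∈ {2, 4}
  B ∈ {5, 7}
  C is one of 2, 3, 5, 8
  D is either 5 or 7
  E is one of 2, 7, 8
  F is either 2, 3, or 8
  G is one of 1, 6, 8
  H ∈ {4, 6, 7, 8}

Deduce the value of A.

Among the 8 variables, 1 fits only G (and all 8 values in {1, 2, 3, 4, 5, 6, 7, 8} must be used), so G = 1.
The 7 still-open variables together cover exactly {2, 3, 4, 5, 6, 7, 8} — 7 values for 7 variables — and 6 appears only in H's list, so H = 6.
The 6 still-open variables draw from only 6 values {2, 3, 4, 5, 7, 8}, so each is used; only A can be 4, hence A = 4.

4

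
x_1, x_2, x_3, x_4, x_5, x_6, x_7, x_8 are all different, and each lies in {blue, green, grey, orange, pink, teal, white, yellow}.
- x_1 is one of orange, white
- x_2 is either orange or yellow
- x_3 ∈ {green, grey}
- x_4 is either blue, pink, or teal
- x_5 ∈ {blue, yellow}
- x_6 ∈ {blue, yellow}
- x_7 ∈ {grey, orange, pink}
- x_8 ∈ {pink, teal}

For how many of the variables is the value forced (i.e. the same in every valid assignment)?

4

The 8 variables together cover exactly {blue, green, grey, orange, pink, teal, white, yellow} — 8 values for 8 variables — and green appears only in x_3's list, so x_3 = green.
The 7 still-open variables draw from only 7 values {blue, grey, orange, pink, teal, white, yellow}, so each is used; only x_7 can be grey, hence x_7 = grey.
Among the 6 still-open variables, white fits only x_1 (and all 6 values in {blue, orange, pink, teal, white, yellow} must be used), so x_1 = white.
The 5 still-open variables together cover exactly {blue, orange, pink, teal, yellow} — 5 values for 5 variables — and orange appears only in x_2's list, so x_2 = orange.
The 2 variables x_5 and x_6 are confined to {blue, yellow}, which locks those values in; drop them from x_4.
Determined: x_1=white, x_2=orange, x_3=green, x_7=grey. The other variables each still have more than one consistent value. That makes 4.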